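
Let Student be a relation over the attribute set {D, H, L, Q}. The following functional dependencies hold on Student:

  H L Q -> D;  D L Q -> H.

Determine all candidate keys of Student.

Attributes L, Q never appear on any right-hand side, so every candidate key must contain {L, Q}.
{L, Q}⁺ = {L, Q}, which is not all of the schema, so we must add further attributes.
{D, L, Q}⁺: DLQ→H adds H → {D, H, L, Q}. Minimal: {L, Q}⁺ = {L, Q}; {D, Q}⁺ = {D, Q}; {D, L}⁺ = {D, L} — none reach the full schema.
{H, L, Q}⁺: HLQ→D adds D → {D, H, L, Q}. Minimal: {L, Q}⁺ = {L, Q}; {H, Q}⁺ = {H, Q}; {H, L}⁺ = {H, L} — none reach the full schema.
Any other superkey contains one of these as a subset, so there are no further candidate keys.

DLQ, HLQ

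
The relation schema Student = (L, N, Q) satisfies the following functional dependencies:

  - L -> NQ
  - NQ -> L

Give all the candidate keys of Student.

{L}⁺: L→NQ adds N, Q → {L, N, Q}.
{N, Q}⁺: NQ→L adds L → {L, N, Q}.
Any other superkey contains one of these as a subset, so there are no further candidate keys.

{L}, {N, Q}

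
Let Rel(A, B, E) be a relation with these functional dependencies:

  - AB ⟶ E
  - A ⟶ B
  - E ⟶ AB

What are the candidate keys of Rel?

{A}⁺: A→B adds B; AB→E adds E → {A, B, E}.
{E}⁺: E→AB adds A, B → {A, B, E}.

{A}; {E}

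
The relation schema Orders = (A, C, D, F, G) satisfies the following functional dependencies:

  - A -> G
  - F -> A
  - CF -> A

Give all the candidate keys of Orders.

{C, D, F}⁺: F→A adds A; A→G adds G → {A, C, D, F, G}.
No other minimal superkey exists.

{C, D, F}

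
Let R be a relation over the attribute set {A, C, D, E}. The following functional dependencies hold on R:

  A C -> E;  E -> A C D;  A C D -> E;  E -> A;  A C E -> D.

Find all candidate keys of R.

E, AC

{E}⁺: E→ACD adds A, C, D → {A, C, D, E}.
{A, C}⁺: AC→E adds E; E→ACD adds D → {A, C, D, E}. Minimal: {C}⁺ = {C}; {A}⁺ = {A} — none reach the full schema.
Any other superkey contains one of these as a subset, so there are no further candidate keys.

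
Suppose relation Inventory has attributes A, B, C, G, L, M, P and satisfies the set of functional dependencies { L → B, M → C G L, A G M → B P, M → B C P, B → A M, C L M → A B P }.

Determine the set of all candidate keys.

B, L, M

{B}⁺: B→AM adds A, M; M→CGL adds C, G, L; AGM→BP adds P → {A, B, C, G, L, M, P}.
{L}⁺: L→B adds B; B→AM adds A, M; M→CGL adds C, G; AGM→BP adds P → {A, B, C, G, L, M, P}.
{M}⁺: M→CGL adds C, G, L; M→BCP adds B, P; B→AM adds A → {A, B, C, G, L, M, P}.
Any other superkey contains one of these as a subset, so there are no further candidate keys.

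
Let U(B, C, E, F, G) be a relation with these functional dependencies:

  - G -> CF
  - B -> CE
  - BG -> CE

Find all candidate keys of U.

BG

Attributes B, G never appear on any right-hand side, so every candidate key must contain {B, G}.
{B, G}⁺ = {B, C, E, F, G}, which is all of the schema, so {B, G} is the only candidate key.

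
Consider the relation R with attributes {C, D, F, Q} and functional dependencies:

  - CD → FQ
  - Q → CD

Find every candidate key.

{Q}⁺: Q→CD adds C, D; CD→FQ adds F → {C, D, F, Q}.
{C, D}⁺: CD→FQ adds F, Q → {C, D, F, Q}.

{Q}, {C, D}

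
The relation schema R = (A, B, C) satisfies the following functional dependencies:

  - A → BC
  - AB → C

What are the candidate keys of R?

(A)

Attribute A never appears on the right-hand side of any dependency, so A must belong to every candidate key.
{A}⁺ = {A, B, C}, which is all of the schema, so {A} is the only candidate key.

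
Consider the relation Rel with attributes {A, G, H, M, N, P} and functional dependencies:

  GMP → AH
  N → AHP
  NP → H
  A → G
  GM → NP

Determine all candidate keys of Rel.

{A, M}, {G, M}, {M, N}

Attribute M never appears on the right-hand side of any dependency, so M must belong to every candidate key.
{M}⁺ = {M}, which is not all of the schema, so we must add further attributes.
{A, M}⁺: A→G adds G; GM→NP adds N, P; GMP→AH adds H → {A, G, H, M, N, P}. Minimal: {M}⁺ = {M}; {A}⁺ = {A, G} — none reach the full schema.
{G, M}⁺: GM→NP adds N, P; GMP→AH adds A, H → {A, G, H, M, N, P}. Minimal: {M}⁺ = {M}; {G}⁺ = {G} — none reach the full schema.
{M, N}⁺: N→AHP adds A, H, P; A→G adds G → {A, G, H, M, N, P}. Minimal: {N}⁺ = {A, G, H, N, P}; {M}⁺ = {M} — none reach the full schema.
Any other superkey contains one of these as a subset, so there are no further candidate keys.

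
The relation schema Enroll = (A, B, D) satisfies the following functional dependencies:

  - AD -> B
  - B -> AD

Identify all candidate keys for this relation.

{B}; {A, D}

{B}⁺: B→AD adds A, D → {A, B, D}.
{A, D}⁺: AD→B adds B → {A, B, D}.
Any other superkey contains one of these as a subset, so there are no further candidate keys.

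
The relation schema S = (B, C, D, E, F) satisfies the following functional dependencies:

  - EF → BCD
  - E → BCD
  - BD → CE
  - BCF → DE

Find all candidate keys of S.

Attribute F never appears on the right-hand side of any dependency, so F must belong to every candidate key.
{F}⁺ = {F}, which is not all of the schema, so we must add further attributes.
{E, F}⁺: EF→BCD adds B, C, D → {B, C, D, E, F}. Minimal: {F}⁺ = {F}; {E}⁺ = {B, C, D, E} — none reach the full schema.
{B, C, F}⁺: BCF→DE adds D, E → {B, C, D, E, F}. Minimal: {C, F}⁺ = {C, F}; {B, F}⁺ = {B, F}; {B, C}⁺ = {B, C} — none reach the full schema.
{B, D, F}⁺: BD→CE adds C, E → {B, C, D, E, F}. Minimal: {D, F}⁺ = {D, F}; {B, F}⁺ = {B, F}; {B, D}⁺ = {B, C, D, E} — none reach the full schema.
Any other superkey contains one of these as a subset, so there are no further candidate keys.

{E, F}, {B, C, F}, {B, D, F}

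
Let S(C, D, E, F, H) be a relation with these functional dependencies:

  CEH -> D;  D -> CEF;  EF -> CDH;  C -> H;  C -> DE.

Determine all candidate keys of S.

{C}, {D}, {E, F}

{C}⁺: C→H adds H; C→DE adds D, E; D→CEF adds F → {C, D, E, F, H}.
{D}⁺: D→CEF adds C, E, F; EF→CDH adds H → {C, D, E, F, H}.
{E, F}⁺: EF→CDH adds C, D, H → {C, D, E, F, H}. Minimal: {F}⁺ = {F}; {E}⁺ = {E} — none reach the full schema.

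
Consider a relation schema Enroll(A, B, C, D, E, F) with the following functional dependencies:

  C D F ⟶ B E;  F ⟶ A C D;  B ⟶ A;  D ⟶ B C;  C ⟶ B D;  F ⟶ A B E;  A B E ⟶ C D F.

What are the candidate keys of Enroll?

{F}⁺: F→ACD adds A, C, D; D→BC adds B; F→ABE adds E → {A, B, C, D, E, F}.
{B, E}⁺: B→A adds A; ABE→CDF adds C, D, F → {A, B, C, D, E, F}. Minimal: {E}⁺ = {E}; {B}⁺ = {A, B} — none reach the full schema.
{C, E}⁺: C→BD adds B, D; B→A adds A; ABE→CDF adds F → {A, B, C, D, E, F}. Minimal: {E}⁺ = {E}; {C}⁺ = {A, B, C, D} — none reach the full schema.
{D, E}⁺: D→BC adds B, C; B→A adds A; ABE→CDF adds F → {A, B, C, D, E, F}. Minimal: {E}⁺ = {E}; {D}⁺ = {A, B, C, D} — none reach the full schema.

{F}; {B, E}; {C, E}; {D, E}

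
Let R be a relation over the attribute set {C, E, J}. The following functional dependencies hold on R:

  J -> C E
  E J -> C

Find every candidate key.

Attribute J never appears on the right-hand side of any dependency, so J must belong to every candidate key.
{J}⁺ = {C, E, J}, which is all of the schema, so {J} is the only candidate key.

J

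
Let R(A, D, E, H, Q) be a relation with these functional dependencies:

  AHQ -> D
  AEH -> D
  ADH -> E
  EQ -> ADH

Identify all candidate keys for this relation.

(E, Q), (A, H, Q)

Attribute Q never appears on the right-hand side of any dependency, so Q must belong to every candidate key.
{Q}⁺ = {Q}, which is not all of the schema, so we must add further attributes.
{E, Q}⁺: EQ→ADH adds A, D, H → {A, D, E, H, Q}. Minimal: {Q}⁺ = {Q}; {E}⁺ = {E} — none reach the full schema.
{A, H, Q}⁺: AHQ→D adds D; ADH→E adds E → {A, D, E, H, Q}. Minimal: {H, Q}⁺ = {H, Q}; {A, Q}⁺ = {A, Q}; {A, H}⁺ = {A, H} — none reach the full schema.
Any other superkey contains one of these as a subset, so there are no further candidate keys.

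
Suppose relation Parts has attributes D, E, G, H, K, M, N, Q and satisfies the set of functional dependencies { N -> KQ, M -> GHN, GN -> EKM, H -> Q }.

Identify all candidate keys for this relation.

Attribute D never appears on the right-hand side of any dependency, so D must belong to every candidate key.
{D}⁺ = {D}, which is not all of the schema, so we must add further attributes.
{D, M}⁺: M→GHN adds G, H, N; GN→EKM adds E, K; H→Q adds Q → {D, E, G, H, K, M, N, Q}. Minimal: {M}⁺ = {E, G, H, K, M, N, Q}; {D}⁺ = {D} — none reach the full schema.
{D, G, N}⁺: N→KQ adds K, Q; GN→EKM adds E, M; M→GHN adds H → {D, E, G, H, K, M, N, Q}. Minimal: {G, N}⁺ = {E, G, H, K, M, N, Q}; {D, N}⁺ = {D, K, N, Q}; {D, G}⁺ = {D, G} — none reach the full schema.

{D, M}; {D, G, N}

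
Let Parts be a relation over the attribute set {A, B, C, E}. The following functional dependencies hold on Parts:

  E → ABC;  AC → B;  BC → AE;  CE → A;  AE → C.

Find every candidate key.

{E}⁺: E→ABC adds A, B, C → {A, B, C, E}.
{A, C}⁺: AC→B adds B; BC→AE adds E → {A, B, C, E}. Minimal: {C}⁺ = {C}; {A}⁺ = {A} — none reach the full schema.
{B, C}⁺: BC→AE adds A, E → {A, B, C, E}. Minimal: {C}⁺ = {C}; {B}⁺ = {B} — none reach the full schema.
Any other superkey contains one of these as a subset, so there are no further candidate keys.

(E); (A, C); (B, C)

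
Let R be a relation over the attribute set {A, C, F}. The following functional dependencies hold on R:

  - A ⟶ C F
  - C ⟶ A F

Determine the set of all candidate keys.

{A}⁺: A→CF adds C, F → {A, C, F}.
{C}⁺: C→AF adds A, F → {A, C, F}.

A, C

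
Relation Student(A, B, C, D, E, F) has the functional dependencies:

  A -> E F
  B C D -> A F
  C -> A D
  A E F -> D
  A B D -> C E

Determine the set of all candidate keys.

Attribute B never appears on the right-hand side of any dependency, so B must belong to every candidate key.
{B}⁺ = {B}, which is not all of the schema, so we must add further attributes.
{A, B}⁺: A→EF adds E, F; AEF→D adds D; ABD→CE adds C → {A, B, C, D, E, F}. Minimal: {B}⁺ = {B}; {A}⁺ = {A, D, E, F} — none reach the full schema.
{B, C}⁺: C→AD adds A, D; ABD→CE adds E; A→EF adds F → {A, B, C, D, E, F}. Minimal: {C}⁺ = {A, C, D, E, F}; {B}⁺ = {B} — none reach the full schema.

{A, B}, {B, C}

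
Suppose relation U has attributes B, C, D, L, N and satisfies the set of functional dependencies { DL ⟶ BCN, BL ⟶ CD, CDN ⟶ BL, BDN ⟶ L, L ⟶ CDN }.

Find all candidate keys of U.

{L}, {B, D, N}, {C, D, N}

{L}⁺: L→CDN adds C, D, N; DL→BCN adds B → {B, C, D, L, N}.
{B, D, N}⁺: BDN→L adds L; L→CDN adds C → {B, C, D, L, N}.
{C, D, N}⁺: CDN→BL adds B, L → {B, C, D, L, N}.
Any other superkey contains one of these as a subset, so there are no further candidate keys.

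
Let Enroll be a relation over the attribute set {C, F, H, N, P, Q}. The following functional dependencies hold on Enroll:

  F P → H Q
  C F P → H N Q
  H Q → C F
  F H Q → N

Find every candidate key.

Attribute P never appears on the right-hand side of any dependency, so P must belong to every candidate key.
{P}⁺ = {P}, which is not all of the schema, so we must add further attributes.
{F, P}⁺: FP→HQ adds H, Q; HQ→CF adds C; FHQ→N adds N → {C, F, H, N, P, Q}. Minimal: {P}⁺ = {P}; {F}⁺ = {F} — none reach the full schema.
{H, P, Q}⁺: HQ→CF adds C, F; FHQ→N adds N → {C, F, H, N, P, Q}. Minimal: {P, Q}⁺ = {P, Q}; {H, Q}⁺ = {C, F, H, N, Q}; {H, P}⁺ = {H, P} — none reach the full schema.

{F, P}, {H, P, Q}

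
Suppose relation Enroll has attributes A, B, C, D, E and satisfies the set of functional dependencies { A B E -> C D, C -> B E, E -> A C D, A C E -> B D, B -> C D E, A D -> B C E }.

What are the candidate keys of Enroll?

(B), (C), (E), (A, D)

{B}⁺: B→CDE adds C, D, E; E→ACD adds A → {A, B, C, D, E}.
{C}⁺: C→BE adds B, E; E→ACD adds A, D → {A, B, C, D, E}.
{E}⁺: E→ACD adds A, C, D; ACE→BD adds B → {A, B, C, D, E}.
{A, D}⁺: AD→BCE adds B, C, E → {A, B, C, D, E}. Minimal: {D}⁺ = {D}; {A}⁺ = {A} — none reach the full schema.
Any other superkey contains one of these as a subset, so there are no further candidate keys.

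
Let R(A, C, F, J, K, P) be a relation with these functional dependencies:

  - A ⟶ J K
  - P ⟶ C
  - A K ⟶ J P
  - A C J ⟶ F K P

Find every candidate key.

A

Attribute A never appears on the right-hand side of any dependency, so A must belong to every candidate key.
{A}⁺ = {A, C, F, J, K, P}, which is all of the schema, so {A} is the only candidate key.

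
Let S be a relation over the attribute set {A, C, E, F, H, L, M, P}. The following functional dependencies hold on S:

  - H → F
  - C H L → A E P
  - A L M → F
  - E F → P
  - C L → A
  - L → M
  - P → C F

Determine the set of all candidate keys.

Attributes H, L never appear on any right-hand side, so every candidate key must contain {H, L}.
{H, L}⁺ = {F, H, L, M}, which is not all of the schema, so we must add further attributes.
{C, H, L}⁺: H→F adds F; CHL→AEP adds A, E, P; L→M adds M → {A, C, E, F, H, L, M, P}. Minimal: {H, L}⁺ = {F, H, L, M}; {C, L}⁺ = {A, C, F, L, M}; {C, H}⁺ = {C, F, H} — none reach the full schema.
{E, H, L}⁺: H→F adds F; EF→P adds P; L→M adds M; P→CF adds C; CHL→AEP adds A → {A, C, E, F, H, L, M, P}. Minimal: {H, L}⁺ = {F, H, L, M}; {E, L}⁺ = {E, L, M}; {E, H}⁺ = {C, E, F, H, P} — none reach the full schema.
{H, L, P}⁺: H→F adds F; L→M adds M; P→CF adds C; CHL→AEP adds A, E → {A, C, E, F, H, L, M, P}. Minimal: {L, P}⁺ = {A, C, F, L, M, P}; {H, P}⁺ = {C, F, H, P}; {H, L}⁺ = {F, H, L, M} — none reach the full schema.
Any other superkey contains one of these as a subset, so there are no further candidate keys.

(C, H, L), (E, H, L), (H, L, P)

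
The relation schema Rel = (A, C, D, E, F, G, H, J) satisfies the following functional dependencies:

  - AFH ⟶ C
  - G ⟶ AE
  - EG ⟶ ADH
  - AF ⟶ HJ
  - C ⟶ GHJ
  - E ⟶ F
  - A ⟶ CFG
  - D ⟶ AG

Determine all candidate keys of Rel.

{A}, {C}, {D}, {G}

{A}⁺: A→CFG adds C, F, G; G→AE adds E; EG→ADH adds D, H; AF→HJ adds J → {A, C, D, E, F, G, H, J}.
{C}⁺: C→GHJ adds G, H, J; G→AE adds A, E; EG→ADH adds D; E→F adds F → {A, C, D, E, F, G, H, J}.
{D}⁺: D→AG adds A, G; G→AE adds E; EG→ADH adds H; E→F adds F; A→CFG adds C; AF→HJ adds J → {A, C, D, E, F, G, H, J}.
{G}⁺: G→AE adds A, E; EG→ADH adds D, H; E→F adds F; A→CFG adds C; AF→HJ adds J → {A, C, D, E, F, G, H, J}.
Any other superkey contains one of these as a subset, so there are no further candidate keys.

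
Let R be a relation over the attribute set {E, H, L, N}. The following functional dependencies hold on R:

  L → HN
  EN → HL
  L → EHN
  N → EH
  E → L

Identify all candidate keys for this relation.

{E}⁺: E→L adds L; L→HN adds H, N → {E, H, L, N}.
{L}⁺: L→HN adds H, N; L→EHN adds E → {E, H, L, N}.
{N}⁺: N→EH adds E, H; E→L adds L → {E, H, L, N}.
Any other superkey contains one of these as a subset, so there are no further candidate keys.

E, L, N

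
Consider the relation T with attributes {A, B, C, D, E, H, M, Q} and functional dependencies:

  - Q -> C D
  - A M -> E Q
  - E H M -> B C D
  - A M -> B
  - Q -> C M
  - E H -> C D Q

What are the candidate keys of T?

{A, E, H}, {A, H, M}, {A, H, Q}

Attributes A, H never appear on any right-hand side, so every candidate key must contain {A, H}.
{A, H}⁺ = {A, H}, which is not all of the schema, so we must add further attributes.
{A, E, H}⁺: EH→CDQ adds C, D, Q; Q→CM adds M; EHM→BCD adds B → {A, B, C, D, E, H, M, Q}.
{A, H, M}⁺: AM→EQ adds E, Q; EHM→BCD adds B, C, D → {A, B, C, D, E, H, M, Q}.
{A, H, Q}⁺: Q→CD adds C, D; Q→CM adds M; AM→EQ adds E; EHM→BCD adds B → {A, B, C, D, E, H, M, Q}.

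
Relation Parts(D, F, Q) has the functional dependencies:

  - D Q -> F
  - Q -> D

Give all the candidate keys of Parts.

Attribute Q never appears on the right-hand side of any dependency, so Q must belong to every candidate key.
{Q}⁺ = {D, F, Q}, which is all of the schema, so {Q} is the only candidate key.

(Q)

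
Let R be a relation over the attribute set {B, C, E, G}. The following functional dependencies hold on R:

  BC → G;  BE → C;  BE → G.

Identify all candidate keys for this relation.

{B, E}⁺: BE→C adds C; BE→G adds G → {B, C, E, G}.

(B, E)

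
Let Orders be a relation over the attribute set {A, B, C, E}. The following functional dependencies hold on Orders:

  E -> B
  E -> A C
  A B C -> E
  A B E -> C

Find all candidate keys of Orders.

{E}⁺: E→B adds B; E→AC adds A, C → {A, B, C, E}.
{A, B, C}⁺: ABC→E adds E → {A, B, C, E}. Minimal: {B, C}⁺ = {B, C}; {A, C}⁺ = {A, C}; {A, B}⁺ = {A, B} — none reach the full schema.

E, ABC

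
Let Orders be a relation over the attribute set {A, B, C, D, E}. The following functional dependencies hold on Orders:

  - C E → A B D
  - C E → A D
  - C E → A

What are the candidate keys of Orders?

(C, E)

Attributes C, E never appear on any right-hand side, so every candidate key must contain {C, E}.
{C, E}⁺ = {A, B, C, D, E}, which is all of the schema, so {C, E} is the only candidate key.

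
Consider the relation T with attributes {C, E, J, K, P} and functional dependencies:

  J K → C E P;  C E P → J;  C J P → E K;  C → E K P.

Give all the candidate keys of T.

{C}, {J, K}

{C}⁺: C→EKP adds E, K, P; CEP→J adds J → {C, E, J, K, P}.
{J, K}⁺: JK→CEP adds C, E, P → {C, E, J, K, P}. Minimal: {K}⁺ = {K}; {J}⁺ = {J} — none reach the full schema.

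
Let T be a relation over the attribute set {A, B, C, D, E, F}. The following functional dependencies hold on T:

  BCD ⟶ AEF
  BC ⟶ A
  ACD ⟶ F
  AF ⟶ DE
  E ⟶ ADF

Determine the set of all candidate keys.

Attributes B, C never appear on any right-hand side, so every candidate key must contain {B, C}.
{B, C}⁺ = {A, B, C}, which is not all of the schema, so we must add further attributes.
{B, C, D}⁺: BCD→AEF adds A, E, F → {A, B, C, D, E, F}. Minimal: {C, D}⁺ = {C, D}; {B, D}⁺ = {B, D}; {B, C}⁺ = {A, B, C} — none reach the full schema.
{B, C, E}⁺: BC→A adds A; E→ADF adds D, F → {A, B, C, D, E, F}. Minimal: {C, E}⁺ = {A, C, D, E, F}; {B, E}⁺ = {A, B, D, E, F}; {B, C}⁺ = {A, B, C} — none reach the full schema.
{B, C, F}⁺: BC→A adds A; AF→DE adds D, E → {A, B, C, D, E, F}. Minimal: {C, F}⁺ = {C, F}; {B, F}⁺ = {B, F}; {B, C}⁺ = {A, B, C} — none reach the full schema.

BCD; BCE; BCF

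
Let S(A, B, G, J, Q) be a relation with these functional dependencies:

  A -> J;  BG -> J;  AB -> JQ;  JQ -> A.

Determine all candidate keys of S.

Attributes B, G never appear on any right-hand side, so every candidate key must contain {B, G}.
{B, G}⁺ = {B, G, J}, which is not all of the schema, so we must add further attributes.
{A, B, G}⁺: A→J adds J; AB→JQ adds Q → {A, B, G, J, Q}. Minimal: {B, G}⁺ = {B, G, J}; {A, G}⁺ = {A, G, J}; {A, B}⁺ = {A, B, J, Q} — none reach the full schema.
{B, G, Q}⁺: BG→J adds J; JQ→A adds A → {A, B, G, J, Q}. Minimal: {G, Q}⁺ = {G, Q}; {B, Q}⁺ = {B, Q}; {B, G}⁺ = {B, G, J} — none reach the full schema.

ABG; BGQ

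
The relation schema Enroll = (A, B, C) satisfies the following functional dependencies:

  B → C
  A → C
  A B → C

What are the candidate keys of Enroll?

{A, B}

Attributes A, B never appear on any right-hand side, so every candidate key must contain {A, B}.
{A, B}⁺ = {A, B, C}, which is all of the schema, so {A, B} is the only candidate key.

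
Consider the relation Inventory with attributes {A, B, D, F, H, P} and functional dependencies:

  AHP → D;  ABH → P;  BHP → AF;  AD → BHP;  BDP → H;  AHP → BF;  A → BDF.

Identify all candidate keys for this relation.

{A}, {B, D, P}, {B, H, P}

{A}⁺: A→BDF adds B, D, F; AD→BHP adds H, P → {A, B, D, F, H, P}.
{B, D, P}⁺: BDP→H adds H; BHP→AF adds A, F → {A, B, D, F, H, P}. Minimal: {D, P}⁺ = {D, P}; {B, P}⁺ = {B, P}; {B, D}⁺ = {B, D} — none reach the full schema.
{B, H, P}⁺: BHP→AF adds A, F; A→BDF adds D → {A, B, D, F, H, P}. Minimal: {H, P}⁺ = {H, P}; {B, P}⁺ = {B, P}; {B, H}⁺ = {B, H} — none reach the full schema.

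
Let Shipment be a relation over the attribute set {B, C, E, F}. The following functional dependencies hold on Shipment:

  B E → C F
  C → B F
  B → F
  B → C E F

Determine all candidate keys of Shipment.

{B}, {C}

{B}⁺: B→F adds F; B→CEF adds C, E → {B, C, E, F}.
{C}⁺: C→BF adds B, F; B→CEF adds E → {B, C, E, F}.
Any other superkey contains one of these as a subset, so there are no further candidate keys.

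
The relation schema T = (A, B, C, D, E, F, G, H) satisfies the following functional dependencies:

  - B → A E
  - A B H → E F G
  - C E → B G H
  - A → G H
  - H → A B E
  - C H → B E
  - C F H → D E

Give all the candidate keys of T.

{A, C}, {B, C}, {C, E}, {C, H}

Attribute C never appears on the right-hand side of any dependency, so C must belong to every candidate key.
{C}⁺ = {C}, which is not all of the schema, so we must add further attributes.
{A, C}⁺: A→GH adds G, H; H→ABE adds B, E; ABH→EFG adds F; CFH→DE adds D → {A, B, C, D, E, F, G, H}. Minimal: {C}⁺ = {C}; {A}⁺ = {A, B, E, F, G, H} — none reach the full schema.
{B, C}⁺: B→AE adds A, E; CE→BGH adds G, H; ABH→EFG adds F; CFH→DE adds D → {A, B, C, D, E, F, G, H}. Minimal: {C}⁺ = {C}; {B}⁺ = {A, B, E, F, G, H} — none reach the full schema.
{C, E}⁺: CE→BGH adds B, G, H; H→ABE adds A; ABH→EFG adds F; CFH→DE adds D → {A, B, C, D, E, F, G, H}. Minimal: {E}⁺ = {E}; {C}⁺ = {C} — none reach the full schema.
{C, H}⁺: H→ABE adds A, B, E; ABH→EFG adds F, G; CFH→DE adds D → {A, B, C, D, E, F, G, H}. Minimal: {H}⁺ = {A, B, E, F, G, H}; {C}⁺ = {C} — none reach the full schema.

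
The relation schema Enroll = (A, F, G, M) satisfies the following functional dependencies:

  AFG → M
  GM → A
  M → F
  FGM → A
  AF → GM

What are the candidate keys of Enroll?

(A, F), (A, M), (G, M)

{A, F}⁺: AF→GM adds G, M → {A, F, G, M}. Minimal: {F}⁺ = {F}; {A}⁺ = {A} — none reach the full schema.
{A, M}⁺: M→F adds F; AF→GM adds G → {A, F, G, M}. Minimal: {M}⁺ = {F, M}; {A}⁺ = {A} — none reach the full schema.
{G, M}⁺: GM→A adds A; M→F adds F → {A, F, G, M}. Minimal: {M}⁺ = {F, M}; {G}⁺ = {G} — none reach the full schema.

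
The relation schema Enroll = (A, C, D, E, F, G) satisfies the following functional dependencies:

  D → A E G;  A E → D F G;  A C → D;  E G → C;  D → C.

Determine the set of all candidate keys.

{D}⁺: D→AEG adds A, E, G; AE→DFG adds F; EG→C adds C → {A, C, D, E, F, G}.
{A, C}⁺: AC→D adds D; D→AEG adds E, G; AE→DFG adds F → {A, C, D, E, F, G}. Minimal: {C}⁺ = {C}; {A}⁺ = {A} — none reach the full schema.
{A, E}⁺: AE→DFG adds D, F, G; EG→C adds C → {A, C, D, E, F, G}. Minimal: {E}⁺ = {E}; {A}⁺ = {A} — none reach the full schema.
Any other superkey contains one of these as a subset, so there are no further candidate keys.

D, AC, AE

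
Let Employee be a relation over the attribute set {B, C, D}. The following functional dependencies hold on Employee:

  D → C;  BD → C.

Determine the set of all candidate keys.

{B, D}

Attributes B, D never appear on any right-hand side, so every candidate key must contain {B, D}.
{B, D}⁺ = {B, C, D}, which is all of the schema, so {B, D} is the only candidate key.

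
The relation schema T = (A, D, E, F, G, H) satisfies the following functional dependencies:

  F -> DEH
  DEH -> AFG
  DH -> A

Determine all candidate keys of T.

F, DEH

{F}⁺: F→DEH adds D, E, H; DEH→AFG adds A, G → {A, D, E, F, G, H}.
{D, E, H}⁺: DEH→AFG adds A, F, G → {A, D, E, F, G, H}.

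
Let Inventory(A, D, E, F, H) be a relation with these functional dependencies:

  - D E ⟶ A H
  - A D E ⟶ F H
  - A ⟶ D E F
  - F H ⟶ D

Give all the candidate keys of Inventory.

{A}⁺: A→DEF adds D, E, F; DE→AH adds H → {A, D, E, F, H}.
{D, E}⁺: DE→AH adds A, H; ADE→FH adds F → {A, D, E, F, H}. Minimal: {E}⁺ = {E}; {D}⁺ = {D} — none reach the full schema.
{E, F, H}⁺: FH→D adds D; DE→AH adds A → {A, D, E, F, H}. Minimal: {F, H}⁺ = {D, F, H}; {E, H}⁺ = {E, H}; {E, F}⁺ = {E, F} — none reach the full schema.
Any other superkey contains one of these as a subset, so there are no further candidate keys.

{A}, {D, E}, {E, F, H}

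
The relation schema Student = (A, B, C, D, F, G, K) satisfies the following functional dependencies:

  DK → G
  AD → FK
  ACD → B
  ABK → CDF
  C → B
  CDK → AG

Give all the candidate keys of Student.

{A, B, D}⁺: AD→FK adds F, K; ABK→CDF adds C; CDK→AG adds G → {A, B, C, D, F, G, K}. Minimal: {B, D}⁺ = {B, D}; {A, D}⁺ = {A, D, F, G, K}; {A, B}⁺ = {A, B} — none reach the full schema.
{A, B, K}⁺: ABK→CDF adds C, D, F; CDK→AG adds G → {A, B, C, D, F, G, K}. Minimal: {B, K}⁺ = {B, K}; {A, K}⁺ = {A, K}; {A, B}⁺ = {A, B} — none reach the full schema.
{A, C, D}⁺: AD→FK adds F, K; ACD→B adds B; CDK→AG adds G → {A, B, C, D, F, G, K}. Minimal: {C, D}⁺ = {B, C, D}; {A, D}⁺ = {A, D, F, G, K}; {A, C}⁺ = {A, B, C} — none reach the full schema.
{A, C, K}⁺: C→B adds B; ABK→CDF adds D, F; CDK→AG adds G → {A, B, C, D, F, G, K}. Minimal: {C, K}⁺ = {B, C, K}; {A, K}⁺ = {A, K}; {A, C}⁺ = {A, B, C} — none reach the full schema.
{C, D, K}⁺: DK→G adds G; C→B adds B; CDK→AG adds A; AD→FK adds F → {A, B, C, D, F, G, K}. Minimal: {D, K}⁺ = {D, G, K}; {C, K}⁺ = {B, C, K}; {C, D}⁺ = {B, C, D} — none reach the full schema.
Any other superkey contains one of these as a subset, so there are no further candidate keys.

(A, B, D), (A, B, K), (A, C, D), (A, C, K), (C, D, K)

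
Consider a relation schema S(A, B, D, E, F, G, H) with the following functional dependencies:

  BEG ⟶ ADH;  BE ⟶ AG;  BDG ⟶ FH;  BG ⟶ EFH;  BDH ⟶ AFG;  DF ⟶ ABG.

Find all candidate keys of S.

{B, E}⁺: BE→AG adds A, G; BG→EFH adds F, H; BEG→ADH adds D → {A, B, D, E, F, G, H}. Minimal: {E}⁺ = {E}; {B}⁺ = {B} — none reach the full schema.
{B, G}⁺: BG→EFH adds E, F, H; BEG→ADH adds A, D → {A, B, D, E, F, G, H}. Minimal: {G}⁺ = {G}; {B}⁺ = {B} — none reach the full schema.
{D, F}⁺: DF→ABG adds A, B, G; BDG→FH adds H; BG→EFH adds E → {A, B, D, E, F, G, H}. Minimal: {F}⁺ = {F}; {D}⁺ = {D} — none reach the full schema.
{B, D, H}⁺: BDH→AFG adds A, F, G; BG→EFH adds E → {A, B, D, E, F, G, H}. Minimal: {D, H}⁺ = {D, H}; {B, H}⁺ = {B, H}; {B, D}⁺ = {B, D} — none reach the full schema.

(B, E), (B, G), (D, F), (B, D, H)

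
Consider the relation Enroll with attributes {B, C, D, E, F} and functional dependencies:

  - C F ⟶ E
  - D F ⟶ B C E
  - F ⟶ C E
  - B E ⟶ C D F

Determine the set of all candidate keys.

{B, E}⁺: BE→CDF adds C, D, F → {B, C, D, E, F}.
{B, F}⁺: F→CE adds C, E; BE→CDF adds D → {B, C, D, E, F}.
{D, F}⁺: DF→BCE adds B, C, E → {B, C, D, E, F}.
Any other superkey contains one of these as a subset, so there are no further candidate keys.

(B, E); (B, F); (D, F)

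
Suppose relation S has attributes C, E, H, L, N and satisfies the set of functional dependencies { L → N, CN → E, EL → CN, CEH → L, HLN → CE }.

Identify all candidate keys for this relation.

HL; CEH; CHN

Attribute H never appears on the right-hand side of any dependency, so H must belong to every candidate key.
{H}⁺ = {H}, which is not all of the schema, so we must add further attributes.
{H, L}⁺: L→N adds N; HLN→CE adds C, E → {C, E, H, L, N}. Minimal: {L}⁺ = {L, N}; {H}⁺ = {H} — none reach the full schema.
{C, E, H}⁺: CEH→L adds L; L→N adds N → {C, E, H, L, N}. Minimal: {E, H}⁺ = {E, H}; {C, H}⁺ = {C, H}; {C, E}⁺ = {C, E} — none reach the full schema.
{C, H, N}⁺: CN→E adds E; CEH→L adds L → {C, E, H, L, N}. Minimal: {H, N}⁺ = {H, N}; {C, N}⁺ = {C, E, N}; {C, H}⁺ = {C, H} — none reach the full schema.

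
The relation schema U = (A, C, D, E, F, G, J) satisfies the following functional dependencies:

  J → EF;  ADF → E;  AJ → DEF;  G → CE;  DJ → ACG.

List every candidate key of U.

AJ, DJ

Attribute J never appears on the right-hand side of any dependency, so J must belong to every candidate key.
{J}⁺ = {E, F, J}, which is not all of the schema, so we must add further attributes.
{A, J}⁺: J→EF adds E, F; AJ→DEF adds D; DJ→ACG adds C, G → {A, C, D, E, F, G, J}. Minimal: {J}⁺ = {E, F, J}; {A}⁺ = {A} — none reach the full schema.
{D, J}⁺: J→EF adds E, F; DJ→ACG adds A, C, G → {A, C, D, E, F, G, J}. Minimal: {J}⁺ = {E, F, J}; {D}⁺ = {D} — none reach the full schema.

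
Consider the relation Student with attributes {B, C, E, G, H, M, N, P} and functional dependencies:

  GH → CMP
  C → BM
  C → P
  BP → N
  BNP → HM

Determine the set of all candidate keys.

{C, E, G}, {E, G, H}, {B, E, G, P}

Attributes E, G never appear on any right-hand side, so every candidate key must contain {E, G}.
{E, G}⁺ = {E, G}, which is not all of the schema, so we must add further attributes.
{C, E, G}⁺: C→BM adds B, M; C→P adds P; BP→N adds N; BNP→HM adds H → {B, C, E, G, H, M, N, P}. Minimal: {E, G}⁺ = {E, G}; {C, G}⁺ = {B, C, G, H, M, N, P}; {C, E}⁺ = {B, C, E, H, M, N, P} — none reach the full schema.
{E, G, H}⁺: GH→CMP adds C, M, P; C→BM adds B; BP→N adds N → {B, C, E, G, H, M, N, P}. Minimal: {G, H}⁺ = {B, C, G, H, M, N, P}; {E, H}⁺ = {E, H}; {E, G}⁺ = {E, G} — none reach the full schema.
{B, E, G, P}⁺: BP→N adds N; BNP→HM adds H, M; GH→CMP adds C → {B, C, E, G, H, M, N, P}. Minimal: {E, G, P}⁺ = {E, G, P}; {B, G, P}⁺ = {B, C, G, H, M, N, P}; {B, E, P}⁺ = {B, E, H, M, N, P}; … — none reach the full schema.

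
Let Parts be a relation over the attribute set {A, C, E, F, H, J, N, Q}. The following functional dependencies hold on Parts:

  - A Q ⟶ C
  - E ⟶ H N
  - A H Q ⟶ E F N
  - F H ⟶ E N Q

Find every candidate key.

AEFJ; AEJQ; AFHJ; AHJQ

Attributes A, J never appear on any right-hand side, so every candidate key must contain {A, J}.
{A, J}⁺ = {A, J}, which is not all of the schema, so we must add further attributes.
{A, E, F, J}⁺: E→HN adds H, N; FH→ENQ adds Q; AQ→C adds C → {A, C, E, F, H, J, N, Q}.
{A, E, J, Q}⁺: AQ→C adds C; E→HN adds H, N; AHQ→EFN adds F → {A, C, E, F, H, J, N, Q}.
{A, F, H, J}⁺: FH→ENQ adds E, N, Q; AQ→C adds C → {A, C, E, F, H, J, N, Q}.
{A, H, J, Q}⁺: AQ→C adds C; AHQ→EFN adds E, F, N → {A, C, E, F, H, J, N, Q}.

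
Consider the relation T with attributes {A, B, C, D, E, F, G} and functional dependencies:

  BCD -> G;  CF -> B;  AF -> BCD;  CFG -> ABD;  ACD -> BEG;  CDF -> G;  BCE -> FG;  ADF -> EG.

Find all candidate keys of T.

{A, F}⁺: AF→BCD adds B, C, D; ACD→BEG adds E, G → {A, B, C, D, E, F, G}. Minimal: {F}⁺ = {F}; {A}⁺ = {A} — none reach the full schema.
{A, C, D}⁺: ACD→BEG adds B, E, G; BCE→FG adds F → {A, B, C, D, E, F, G}. Minimal: {C, D}⁺ = {C, D}; {A, D}⁺ = {A, D}; {A, C}⁺ = {A, C} — none reach the full schema.
{B, C, E}⁺: BCE→FG adds F, G; CFG→ABD adds A, D → {A, B, C, D, E, F, G}. Minimal: {C, E}⁺ = {C, E}; {B, E}⁺ = {B, E}; {B, C}⁺ = {B, C} — none reach the full schema.
{C, D, F}⁺: CF→B adds B; CDF→G adds G; CFG→ABD adds A; ACD→BEG adds E → {A, B, C, D, E, F, G}. Minimal: {D, F}⁺ = {D, F}; {C, F}⁺ = {B, C, F}; {C, D}⁺ = {C, D} — none reach the full schema.
{C, E, F}⁺: CF→B adds B; BCE→FG adds G; CFG→ABD adds A, D → {A, B, C, D, E, F, G}. Minimal: {E, F}⁺ = {E, F}; {C, F}⁺ = {B, C, F}; {C, E}⁺ = {C, E} — none reach the full schema.
{C, F, G}⁺: CF→B adds B; CFG→ABD adds A, D; ACD→BEG adds E → {A, B, C, D, E, F, G}. Minimal: {F, G}⁺ = {F, G}; {C, G}⁺ = {C, G}; {C, F}⁺ = {B, C, F} — none reach the full schema.
Any other superkey contains one of these as a subset, so there are no further candidate keys.

{A, F}, {A, C, D}, {B, C, E}, {C, D, F}, {C, E, F}, {C, F, G}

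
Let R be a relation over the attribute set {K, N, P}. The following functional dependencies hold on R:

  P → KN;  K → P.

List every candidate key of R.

{K}, {P}

{K}⁺: K→P adds P; P→KN adds N → {K, N, P}.
{P}⁺: P→KN adds K, N → {K, N, P}.
Any other superkey contains one of these as a subset, so there are no further candidate keys.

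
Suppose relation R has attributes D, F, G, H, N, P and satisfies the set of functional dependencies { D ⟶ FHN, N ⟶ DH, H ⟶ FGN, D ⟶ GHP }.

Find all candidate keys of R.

(D); (H); (N)

{D}⁺: D→FHN adds F, H, N; H→FGN adds G; D→GHP adds P → {D, F, G, H, N, P}.
{H}⁺: H→FGN adds F, G, N; N→DH adds D; D→GHP adds P → {D, F, G, H, N, P}.
{N}⁺: N→DH adds D, H; H→FGN adds F, G; D→GHP adds P → {D, F, G, H, N, P}.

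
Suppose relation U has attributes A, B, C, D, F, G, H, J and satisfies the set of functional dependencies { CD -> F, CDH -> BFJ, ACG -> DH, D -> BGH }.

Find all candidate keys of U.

(A, C, D), (A, C, G)

Attributes A, C never appear on any right-hand side, so every candidate key must contain {A, C}.
{A, C}⁺ = {A, C}, which is not all of the schema, so we must add further attributes.
{A, C, D}⁺: CD→F adds F; D→BGH adds B, G, H; CDH→BFJ adds J → {A, B, C, D, F, G, H, J}. Minimal: {C, D}⁺ = {B, C, D, F, G, H, J}; {A, D}⁺ = {A, B, D, G, H}; {A, C}⁺ = {A, C} — none reach the full schema.
{A, C, G}⁺: ACG→DH adds D, H; D→BGH adds B; CD→F adds F; CDH→BFJ adds J → {A, B, C, D, F, G, H, J}. Minimal: {C, G}⁺ = {C, G}; {A, G}⁺ = {A, G}; {A, C}⁺ = {A, C} — none reach the full schema.
Any other superkey contains one of these as a subset, so there are no further candidate keys.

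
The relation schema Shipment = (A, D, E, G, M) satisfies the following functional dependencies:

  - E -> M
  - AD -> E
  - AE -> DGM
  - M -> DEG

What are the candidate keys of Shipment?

{A, D}, {A, E}, {A, M}

Attribute A never appears on the right-hand side of any dependency, so A must belong to every candidate key.
{A}⁺ = {A}, which is not all of the schema, so we must add further attributes.
{A, D}⁺: AD→E adds E; AE→DGM adds G, M → {A, D, E, G, M}. Minimal: {D}⁺ = {D}; {A}⁺ = {A} — none reach the full schema.
{A, E}⁺: E→M adds M; AE→DGM adds D, G → {A, D, E, G, M}. Minimal: {E}⁺ = {D, E, G, M}; {A}⁺ = {A} — none reach the full schema.
{A, M}⁺: M→DEG adds D, E, G → {A, D, E, G, M}. Minimal: {M}⁺ = {D, E, G, M}; {A}⁺ = {A} — none reach the full schema.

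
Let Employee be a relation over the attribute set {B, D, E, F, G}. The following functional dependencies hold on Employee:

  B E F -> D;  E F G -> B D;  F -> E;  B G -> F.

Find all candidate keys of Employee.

Attribute G never appears on the right-hand side of any dependency, so G must belong to every candidate key.
{G}⁺ = {G}, which is not all of the schema, so we must add further attributes.
{B, G}⁺: BG→F adds F; F→E adds E; BEF→D adds D → {B, D, E, F, G}. Minimal: {G}⁺ = {G}; {B}⁺ = {B} — none reach the full schema.
{F, G}⁺: F→E adds E; EFG→BD adds B, D → {B, D, E, F, G}. Minimal: {G}⁺ = {G}; {F}⁺ = {E, F} — none reach the full schema.

(B, G), (F, G)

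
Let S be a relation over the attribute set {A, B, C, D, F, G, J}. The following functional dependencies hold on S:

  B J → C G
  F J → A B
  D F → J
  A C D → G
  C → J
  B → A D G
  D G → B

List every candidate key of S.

Attribute F never appears on the right-hand side of any dependency, so F must belong to every candidate key.
{F}⁺ = {F}, which is not all of the schema, so we must add further attributes.
{B, F}⁺: B→ADG adds A, D, G; DF→J adds J; BJ→CG adds C → {A, B, C, D, F, G, J}. Minimal: {F}⁺ = {F}; {B}⁺ = {A, B, D, G} — none reach the full schema.
{C, F}⁺: C→J adds J; FJ→AB adds A, B; B→ADG adds D, G → {A, B, C, D, F, G, J}. Minimal: {F}⁺ = {F}; {C}⁺ = {C, J} — none reach the full schema.
{D, F}⁺: DF→J adds J; FJ→AB adds A, B; B→ADG adds G; BJ→CG adds C → {A, B, C, D, F, G, J}. Minimal: {F}⁺ = {F}; {D}⁺ = {D} — none reach the full schema.
{F, J}⁺: FJ→AB adds A, B; B→ADG adds D, G; BJ→CG adds C → {A, B, C, D, F, G, J}. Minimal: {J}⁺ = {J}; {F}⁺ = {F} — none reach the full schema.
Any other superkey contains one of these as a subset, so there are no further candidate keys.

(B, F); (C, F); (D, F); (F, J)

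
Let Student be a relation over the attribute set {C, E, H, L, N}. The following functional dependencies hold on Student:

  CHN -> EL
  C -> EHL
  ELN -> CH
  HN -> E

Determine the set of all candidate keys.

{C, N}, {E, L, N}, {H, L, N}

Attribute N never appears on the right-hand side of any dependency, so N must belong to every candidate key.
{N}⁺ = {N}, which is not all of the schema, so we must add further attributes.
{C, N}⁺: C→EHL adds E, H, L → {C, E, H, L, N}.
{E, L, N}⁺: ELN→CH adds C, H → {C, E, H, L, N}.
{H, L, N}⁺: HN→E adds E; ELN→CH adds C → {C, E, H, L, N}.
Any other superkey contains one of these as a subset, so there are no further candidate keys.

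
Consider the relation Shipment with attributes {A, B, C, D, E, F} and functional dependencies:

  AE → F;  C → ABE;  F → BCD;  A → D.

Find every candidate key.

{C}⁺: C→ABE adds A, B, E; A→D adds D; AE→F adds F → {A, B, C, D, E, F}.
{F}⁺: F→BCD adds B, C, D; C→ABE adds A, E → {A, B, C, D, E, F}.
{A, E}⁺: AE→F adds F; F→BCD adds B, C, D → {A, B, C, D, E, F}. Minimal: {E}⁺ = {E}; {A}⁺ = {A, D} — none reach the full schema.

C, F, AE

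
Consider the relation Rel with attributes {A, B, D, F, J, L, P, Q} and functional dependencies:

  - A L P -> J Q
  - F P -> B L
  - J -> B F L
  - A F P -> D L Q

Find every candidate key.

{A, F, P}⁺: FP→BL adds B, L; AFP→DLQ adds D, Q; ALP→JQ adds J → {A, B, D, F, J, L, P, Q}. Minimal: {F, P}⁺ = {B, F, L, P}; {A, P}⁺ = {A, P}; {A, F}⁺ = {A, F} — none reach the full schema.
{A, J, P}⁺: J→BFL adds B, F, L; AFP→DLQ adds D, Q → {A, B, D, F, J, L, P, Q}. Minimal: {J, P}⁺ = {B, F, J, L, P}; {A, P}⁺ = {A, P}; {A, J}⁺ = {A, B, F, J, L} — none reach the full schema.
{A, L, P}⁺: ALP→JQ adds J, Q; J→BFL adds B, F; AFP→DLQ adds D → {A, B, D, F, J, L, P, Q}. Minimal: {L, P}⁺ = {L, P}; {A, P}⁺ = {A, P}; {A, L}⁺ = {A, L} — none reach the full schema.
Any other superkey contains one of these as a subset, so there are no further candidate keys.

{A, F, P}; {A, J, P}; {A, L, P}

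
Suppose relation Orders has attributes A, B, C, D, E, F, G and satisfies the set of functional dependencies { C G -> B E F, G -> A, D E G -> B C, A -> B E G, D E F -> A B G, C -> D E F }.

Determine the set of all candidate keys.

{C}, {A, D}, {D, G}, {D, E, F}

{C}⁺: C→DEF adds D, E, F; DEF→ABG adds A, B, G → {A, B, C, D, E, F, G}.
{A, D}⁺: A→BEG adds B, E, G; DEG→BC adds C; C→DEF adds F → {A, B, C, D, E, F, G}.
{D, G}⁺: G→A adds A; A→BEG adds B, E; DEG→BC adds C; C→DEF adds F → {A, B, C, D, E, F, G}.
{D, E, F}⁺: DEF→ABG adds A, B, G; DEG→BC adds C → {A, B, C, D, E, F, G}.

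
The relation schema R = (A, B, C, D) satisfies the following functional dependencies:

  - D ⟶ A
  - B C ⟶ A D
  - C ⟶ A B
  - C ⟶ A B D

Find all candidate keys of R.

Attribute C never appears on the right-hand side of any dependency, so C must belong to every candidate key.
{C}⁺ = {A, B, C, D}, which is all of the schema, so {C} is the only candidate key.

{C}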